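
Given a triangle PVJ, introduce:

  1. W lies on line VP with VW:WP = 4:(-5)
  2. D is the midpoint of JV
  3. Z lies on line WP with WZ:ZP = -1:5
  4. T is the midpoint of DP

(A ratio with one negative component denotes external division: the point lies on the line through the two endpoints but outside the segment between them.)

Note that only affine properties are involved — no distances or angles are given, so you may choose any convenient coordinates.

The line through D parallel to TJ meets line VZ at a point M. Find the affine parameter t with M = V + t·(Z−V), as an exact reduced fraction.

Work in coordinates with P = (0, 0), V = (1, 0), J = (0, 1).
1. W lies on line VP with VW:WP = 4:(-5) ⇒ W = (5, 0)
2. D is the midpoint of JV ⇒ D = (1/2, 1/2)
3. Z lies on line WP with WZ:ZP = -1:5 ⇒ Z = (25/4, 0)
4. T is the midpoint of DP ⇒ T = (1/4, 1/4)
through D parallel to TJ: direction (-1/4, 3/4); meets VZ at M = (2/3, 0)
M = V + t·(Z−V) with t = -4/63

t = -4/63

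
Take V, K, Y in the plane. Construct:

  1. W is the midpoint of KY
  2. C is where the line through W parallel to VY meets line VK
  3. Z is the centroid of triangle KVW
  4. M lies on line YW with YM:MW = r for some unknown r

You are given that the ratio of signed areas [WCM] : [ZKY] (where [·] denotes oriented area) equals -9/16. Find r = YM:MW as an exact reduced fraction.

r = 1/3

Set V = (0, 0), K = (1, 0), Y = (0, 1); any affine frame gives the same invariant.
1. W is the midpoint of KY ⇒ W = (1/2, 1/2)
2. C is where the line through W parallel to VY meets line VK ⇒ C = (1/2, 0)
3. Z is the centroid of triangle KVW ⇒ Z = (1/2, 1/6)
4. With YM:MW = r, write λ = r/(r+1) so M = Y + λ·(W−Y); M is affine-linear in λ
Every point depending on M is an affine combination of M and λ-independent points, so each such coordinate is linear in λ; the λ² term in each signed area is a multiple of (W−Y)×(W−Y) = 0, so 2·[WCM] and 2·[ZKY] are each linear in λ. Evaluating at λ=0 and λ=1:
  2·[WCM] = 1/4·λ − 1/4,   2·[ZKY] = 1/3
So [WCM]:[ZKY] = (1/4·λ − 1/4) / (1/3). Setting this equal to -9/16:
  1/4·λ − 1/4 = -9/16·(1/3)  ⇒  λ = 1/4
Then r = λ/(1−λ) = (1/4)/(3/4) = 1/3. Check: with r = 1/3, M = (1/8, 7/8) and [WCM]:[ZKY] = -9/16 as required.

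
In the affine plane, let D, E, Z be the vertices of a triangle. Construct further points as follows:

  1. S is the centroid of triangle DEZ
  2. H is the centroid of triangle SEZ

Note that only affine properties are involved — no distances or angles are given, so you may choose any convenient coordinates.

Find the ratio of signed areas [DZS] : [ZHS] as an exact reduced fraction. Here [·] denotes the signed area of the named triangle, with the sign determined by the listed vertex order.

[DZS]:[ZHS] = 3

Assign D = (0, 0), E = (1, 0), Z = (0, 1) — the answer is frame-independent, so this choice is without loss of generality.
1. S is the centroid of triangle DEZ ⇒ S = (1/3, 1/3)
2. H is the centroid of triangle SEZ ⇒ H = (4/9, 4/9)
2·[DZS] = -1/3, 2·[ZHS] = -1/9
[DZS]:[ZHS] = -1/3:-1/9 = 3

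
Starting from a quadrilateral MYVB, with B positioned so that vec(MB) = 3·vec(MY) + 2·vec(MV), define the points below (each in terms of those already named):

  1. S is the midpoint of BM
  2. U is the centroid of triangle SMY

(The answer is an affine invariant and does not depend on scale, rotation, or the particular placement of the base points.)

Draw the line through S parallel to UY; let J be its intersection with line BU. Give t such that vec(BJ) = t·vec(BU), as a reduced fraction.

t = 2/3

Choose coordinates M = (0, 0), Y = (1, 0), V = (0, 1), B = (3, 2).
1. S is the midpoint of BM ⇒ S = (3/2, 1)
2. U is the centroid of triangle SMY ⇒ U = (5/6, 1/3)
through S parallel to UY: direction (1/6, -1/3); meets BU at J = (14/9, 8/9)
J = B + t·(U−B) with t = 2/3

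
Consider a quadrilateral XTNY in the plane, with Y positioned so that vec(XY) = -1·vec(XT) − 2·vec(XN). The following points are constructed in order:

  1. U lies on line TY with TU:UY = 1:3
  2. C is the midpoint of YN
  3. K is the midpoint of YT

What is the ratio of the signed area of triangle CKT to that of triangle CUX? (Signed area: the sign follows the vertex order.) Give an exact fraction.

Assign X = (0, 0), T = (1, 0), N = (0, 1), Y = (-1, -2) — the answer is frame-independent, so this choice is without loss of generality.
1. U lies on line TY with TU:UY = 1:3 ⇒ U = (1/2, -1/2)
2. C is the midpoint of YN ⇒ C = (-1/2, -1/2)
3. K is the midpoint of YT ⇒ K = (0, -1)
2·[CKT] = 1, 2·[CUX] = 1/2
[CKT]:[CUX] = 1:1/2 = 2

[CKT]:[CUX] = 2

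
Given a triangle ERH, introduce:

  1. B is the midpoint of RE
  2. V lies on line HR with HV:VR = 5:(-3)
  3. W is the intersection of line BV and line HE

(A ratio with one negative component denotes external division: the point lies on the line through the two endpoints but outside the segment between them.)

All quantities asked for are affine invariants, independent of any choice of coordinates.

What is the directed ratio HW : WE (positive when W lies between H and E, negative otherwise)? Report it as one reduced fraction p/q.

Set E = (0, 0), R = (1, 0), H = (0, 1); any affine frame gives the same invariant.
1. B is the midpoint of RE ⇒ B = (1/2, 0)
2. V lies on line HR with HV:VR = 5:(-3) ⇒ V = (5/2, -3/2)
3. W is the intersection of line BV and line HE ⇒ W = (0, 3/8)
W = H + t·(E−H) with t = 5/8, so HW:WE = t:(1−t) = 5/8:3/8

HW:WE = 5/3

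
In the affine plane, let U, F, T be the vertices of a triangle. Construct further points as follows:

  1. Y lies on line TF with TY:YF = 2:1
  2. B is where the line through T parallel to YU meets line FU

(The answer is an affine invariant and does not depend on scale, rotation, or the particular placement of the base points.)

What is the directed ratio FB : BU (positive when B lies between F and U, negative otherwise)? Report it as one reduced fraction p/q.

Choose coordinates U = (0, 0), F = (1, 0), T = (0, 1).
1. Y lies on line TF with TY:YF = 2:1 ⇒ Y = (2/3, 1/3)
2. B is where the line through T parallel to YU meets line FU ⇒ B = (-2, 0)
B = F + t·(U−F) with t = 3, so FB:BU = t:(1−t) = 3:-2

FB:BU = -3/2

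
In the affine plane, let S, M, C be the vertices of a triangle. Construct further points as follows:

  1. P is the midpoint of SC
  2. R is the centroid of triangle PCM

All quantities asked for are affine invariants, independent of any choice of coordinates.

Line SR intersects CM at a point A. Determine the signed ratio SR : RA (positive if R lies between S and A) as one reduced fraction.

SR:RA = 5

Work in coordinates with S = (0, 0), M = (1, 0), C = (0, 1).
1. P is the midpoint of SC ⇒ P = (0, 1/2)
2. R is the centroid of triangle PCM ⇒ R = (1/3, 1/2)
line SR meets CM at A = (2/5, 3/5)
R = S + t·(A−S) with t = 5/6, so SR:RA = 5/6:1/6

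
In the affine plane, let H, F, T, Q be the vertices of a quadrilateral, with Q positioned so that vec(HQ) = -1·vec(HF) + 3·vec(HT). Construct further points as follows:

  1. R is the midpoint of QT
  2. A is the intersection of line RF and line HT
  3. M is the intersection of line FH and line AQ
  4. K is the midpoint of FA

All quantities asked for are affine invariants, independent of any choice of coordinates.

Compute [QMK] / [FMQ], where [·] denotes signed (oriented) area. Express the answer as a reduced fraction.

Set H = (0, 0), F = (1, 0), T = (0, 1), Q = (-1, 3); any affine frame gives the same invariant.
1. R is the midpoint of QT ⇒ R = (-1/2, 2)
2. A is the intersection of line RF and line HT ⇒ A = (0, 4/3)
3. M is the intersection of line FH and line AQ ⇒ M = (4/5, 0)
4. K is the midpoint of FA ⇒ K = (1/2, 2/3)
2·[QMK] = 3/10, 2·[FMQ] = -3/5
[QMK]:[FMQ] = 3/10:-3/5 = -1/2

[QMK]:[FMQ] = -1/2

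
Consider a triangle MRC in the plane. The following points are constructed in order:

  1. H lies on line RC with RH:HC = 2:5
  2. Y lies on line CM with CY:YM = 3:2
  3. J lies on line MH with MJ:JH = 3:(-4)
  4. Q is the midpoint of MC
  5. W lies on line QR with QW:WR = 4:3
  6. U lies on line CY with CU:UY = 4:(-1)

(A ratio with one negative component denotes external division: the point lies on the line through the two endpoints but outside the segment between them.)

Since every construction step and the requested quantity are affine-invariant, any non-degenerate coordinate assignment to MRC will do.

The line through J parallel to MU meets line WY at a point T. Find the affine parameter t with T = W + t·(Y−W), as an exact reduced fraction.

Set M = (0, 0), R = (1, 0), C = (0, 1); any affine frame gives the same invariant.
1. H lies on line RC with RH:HC = 2:5 ⇒ H = (5/7, 2/7)
2. Y lies on line CM with CY:YM = 3:2 ⇒ Y = (0, 2/5)
3. J lies on line MH with MJ:JH = 3:(-4) ⇒ J = (-15/7, -6/7)
4. Q is the midpoint of MC ⇒ Q = (0, 1/2)
5. W lies on line QR with QW:WR = 4:3 ⇒ W = (4/7, 3/14)
6. U lies on line CY with CU:UY = 4:(-1) ⇒ U = (0, 1/5)
through J parallel to MU: direction (0, 1/5); meets WY at T = (-15/7, 307/280)
T = W + t·(Y−W) with t = 19/4

t = 19/4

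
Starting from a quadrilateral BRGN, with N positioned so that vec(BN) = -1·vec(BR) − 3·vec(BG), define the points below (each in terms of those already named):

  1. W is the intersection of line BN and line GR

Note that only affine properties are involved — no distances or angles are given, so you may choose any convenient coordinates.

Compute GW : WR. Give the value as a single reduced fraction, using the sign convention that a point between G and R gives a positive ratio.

GW:WR = 1/3

Choose coordinates B = (0, 0), R = (1, 0), G = (0, 1), N = (-1, -3).
1. W is the intersection of line BN and line GR ⇒ W = (1/4, 3/4)
W = G + t·(R−G) with t = 1/4, so GW:WR = t:(1−t) = 1/4:3/4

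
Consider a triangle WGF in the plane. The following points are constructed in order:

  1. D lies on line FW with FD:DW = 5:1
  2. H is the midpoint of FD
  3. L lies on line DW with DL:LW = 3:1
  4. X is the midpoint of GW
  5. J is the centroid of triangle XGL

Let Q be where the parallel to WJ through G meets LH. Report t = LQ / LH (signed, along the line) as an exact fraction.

Work in coordinates with W = (0, 0), G = (1, 0), F = (0, 1).
1. D lies on line FW with FD:DW = 5:1 ⇒ D = (0, 1/6)
2. H is the midpoint of FD ⇒ H = (0, 7/12)
3. L lies on line DW with DL:LW = 3:1 ⇒ L = (0, 1/24)
4. X is the midpoint of GW ⇒ X = (1/2, 0)
5. J is the centroid of triangle XGL ⇒ J = (1/2, 1/72)
through G parallel to WJ: direction (1/2, 1/72); meets LH at Q = (0, -1/36)
Q = L + t·(H−L) with t = -5/39

t = -5/39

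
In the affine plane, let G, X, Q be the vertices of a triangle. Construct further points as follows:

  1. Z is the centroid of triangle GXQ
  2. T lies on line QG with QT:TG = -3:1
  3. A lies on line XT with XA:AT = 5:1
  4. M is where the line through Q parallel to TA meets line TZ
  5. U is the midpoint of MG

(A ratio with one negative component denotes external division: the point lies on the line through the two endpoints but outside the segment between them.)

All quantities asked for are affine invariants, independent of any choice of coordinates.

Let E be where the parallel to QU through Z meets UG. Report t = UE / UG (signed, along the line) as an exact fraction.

Assign G = (0, 0), X = (1, 0), Q = (0, 1) — the answer is frame-independent, so this choice is without loss of generality.
1. Z is the centroid of triangle GXQ ⇒ Z = (1/3, 1/3)
2. T lies on line QG with QT:TG = -3:1 ⇒ T = (0, -1/2)
3. A lies on line XT with XA:AT = 5:1 ⇒ A = (1/6, -5/12)
4. M is where the line through Q parallel to TA meets line TZ ⇒ M = (3/4, 11/8)
5. U is the midpoint of MG ⇒ U = (3/8, 11/16)
through Z parallel to QU: direction (3/8, -5/16); meets UG at E = (11/48, 121/288)
E = U + t·(G−U) with t = 7/18

t = 7/18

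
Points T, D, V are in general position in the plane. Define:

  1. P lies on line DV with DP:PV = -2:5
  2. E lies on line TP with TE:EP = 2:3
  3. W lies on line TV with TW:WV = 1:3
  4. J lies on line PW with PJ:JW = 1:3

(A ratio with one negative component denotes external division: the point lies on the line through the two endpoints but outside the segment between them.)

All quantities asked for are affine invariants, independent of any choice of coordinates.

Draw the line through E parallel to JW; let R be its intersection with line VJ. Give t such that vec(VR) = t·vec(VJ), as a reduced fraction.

Work in coordinates with T = (0, 0), D = (1, 0), V = (0, 1).
1. P lies on line DV with DP:PV = -2:5 ⇒ P = (5/3, -2/3)
2. E lies on line TP with TE:EP = 2:3 ⇒ E = (2/3, -4/15)
3. W lies on line TV with TW:WV = 1:3 ⇒ W = (0, 1/4)
4. J lies on line PW with PJ:JW = 1:3 ⇒ J = (5/4, -7/16)
through E parallel to JW: direction (-5/4, 11/16); meets VJ at R = (3/2, -29/40)
R = V + t·(J−V) with t = 6/5

t = 6/5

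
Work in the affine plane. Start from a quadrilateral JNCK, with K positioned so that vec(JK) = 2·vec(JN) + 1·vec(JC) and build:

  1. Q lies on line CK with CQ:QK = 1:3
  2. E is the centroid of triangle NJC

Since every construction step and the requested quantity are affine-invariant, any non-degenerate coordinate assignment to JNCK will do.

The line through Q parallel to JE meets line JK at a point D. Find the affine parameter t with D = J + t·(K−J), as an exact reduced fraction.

t = -1/2

Work in coordinates with J = (0, 0), N = (1, 0), C = (0, 1), K = (2, 1).
1. Q lies on line CK with CQ:QK = 1:3 ⇒ Q = (1/2, 1)
2. E is the centroid of triangle NJC ⇒ E = (1/3, 1/3)
through Q parallel to JE: direction (1/3, 1/3); meets JK at D = (-1, -1/2)
D = J + t·(K−J) with t = -1/2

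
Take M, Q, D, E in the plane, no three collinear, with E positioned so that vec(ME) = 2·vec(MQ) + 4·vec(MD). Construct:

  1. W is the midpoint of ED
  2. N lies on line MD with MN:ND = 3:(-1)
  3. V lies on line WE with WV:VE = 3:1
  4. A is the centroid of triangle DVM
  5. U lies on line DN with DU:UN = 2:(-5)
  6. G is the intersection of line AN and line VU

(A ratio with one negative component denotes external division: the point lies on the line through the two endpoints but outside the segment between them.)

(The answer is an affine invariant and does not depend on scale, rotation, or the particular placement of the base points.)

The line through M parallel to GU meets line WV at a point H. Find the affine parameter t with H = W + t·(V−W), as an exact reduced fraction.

t = 17/3

Choose coordinates M = (0, 0), Q = (1, 0), D = (0, 1), E = (2, 4).
1. W is the midpoint of ED ⇒ W = (1, 5/2)
2. N lies on line MD with MN:ND = 3:(-1) ⇒ N = (0, 3/2)
3. V lies on line WE with WV:VE = 3:1 ⇒ V = (7/4, 29/8)
4. A is the centroid of triangle DVM ⇒ A = (7/12, 37/24)
5. U lies on line DN with DU:UN = 2:(-5) ⇒ U = (0, 2/3)
6. G is the intersection of line AN and line VU ⇒ G = (35/68, 209/136)
through M parallel to GU: direction (-35/68, -355/408); meets WV at H = (21/4, 71/8)
H = W + t·(V−W) with t = 17/3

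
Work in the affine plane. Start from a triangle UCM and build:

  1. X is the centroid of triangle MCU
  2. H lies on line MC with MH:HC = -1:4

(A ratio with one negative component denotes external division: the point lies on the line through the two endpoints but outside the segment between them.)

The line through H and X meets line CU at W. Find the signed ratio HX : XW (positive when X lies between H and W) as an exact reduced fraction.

HX:XW = 3

Work in coordinates with U = (0, 0), C = (1, 0), M = (0, 1).
1. X is the centroid of triangle MCU ⇒ X = (1/3, 1/3)
2. H lies on line MC with MH:HC = -1:4 ⇒ H = (-1/3, 4/3)
line HX meets CU at W = (5/9, 0)
X = H + t·(W−H) with t = 3/4, so HX:XW = 3/4:1/4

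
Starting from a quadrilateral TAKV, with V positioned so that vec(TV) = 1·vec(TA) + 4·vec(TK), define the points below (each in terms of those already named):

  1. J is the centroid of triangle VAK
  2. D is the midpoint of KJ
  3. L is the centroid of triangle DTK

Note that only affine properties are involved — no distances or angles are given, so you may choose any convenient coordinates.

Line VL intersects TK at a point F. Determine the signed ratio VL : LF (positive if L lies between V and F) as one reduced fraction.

Work in coordinates with T = (0, 0), A = (1, 0), K = (0, 1), V = (1, 4).
1. J is the centroid of triangle VAK ⇒ J = (2/3, 5/3)
2. D is the midpoint of KJ ⇒ D = (1/3, 4/3)
3. L is the centroid of triangle DTK ⇒ L = (1/9, 7/9)
line VL meets TK at F = (0, 3/8)
L = V + t·(F−V) with t = 8/9, so VL:LF = 8/9:1/9

VL:LF = 8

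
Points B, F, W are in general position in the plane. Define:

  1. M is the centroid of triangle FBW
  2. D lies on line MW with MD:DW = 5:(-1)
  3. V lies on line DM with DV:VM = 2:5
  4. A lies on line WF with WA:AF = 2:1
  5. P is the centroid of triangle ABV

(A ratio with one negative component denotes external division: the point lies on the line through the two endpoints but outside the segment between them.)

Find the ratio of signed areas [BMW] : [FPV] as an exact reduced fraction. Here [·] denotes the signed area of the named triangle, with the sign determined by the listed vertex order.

[BMW]:[FPV] = -12/11

Assign B = (0, 0), F = (1, 0), W = (0, 1) — the answer is frame-independent, so this choice is without loss of generality.
1. M is the centroid of triangle FBW ⇒ M = (1/3, 1/3)
2. D lies on line MW with MD:DW = 5:(-1) ⇒ D = (-1/12, 7/6)
3. V lies on line DM with DV:VM = 2:5 ⇒ V = (1/28, 13/14)
4. A lies on line WF with WA:AF = 2:1 ⇒ A = (2/3, 1/3)
5. P is the centroid of triangle ABV ⇒ P = (59/252, 53/126)
2·[BMW] = 1/3, 2·[FPV] = -11/36
[BMW]:[FPV] = 1/3:-11/36 = -12/11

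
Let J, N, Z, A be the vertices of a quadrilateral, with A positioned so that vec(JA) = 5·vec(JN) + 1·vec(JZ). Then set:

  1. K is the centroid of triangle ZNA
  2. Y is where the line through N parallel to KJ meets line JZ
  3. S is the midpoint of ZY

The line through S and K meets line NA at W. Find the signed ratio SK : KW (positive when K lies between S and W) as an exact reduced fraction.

SK:KW = 2/5

Choose coordinates J = (0, 0), N = (1, 0), Z = (0, 1), A = (5, 1).
1. K is the centroid of triangle ZNA ⇒ K = (2, 2/3)
2. Y is where the line through N parallel to KJ meets line JZ ⇒ Y = (0, -1/3)
3. S is the midpoint of ZY ⇒ S = (0, 1/3)
line SK meets NA at W = (7, 3/2)
K = S + t·(W−S) with t = 2/7, so SK:KW = 2/7:5/7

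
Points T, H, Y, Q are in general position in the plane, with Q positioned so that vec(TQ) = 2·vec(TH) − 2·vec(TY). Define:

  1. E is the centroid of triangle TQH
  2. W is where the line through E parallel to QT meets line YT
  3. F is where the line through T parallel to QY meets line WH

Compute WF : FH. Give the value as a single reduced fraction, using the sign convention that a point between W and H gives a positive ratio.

Set T = (0, 0), H = (1, 0), Y = (0, 1), Q = (2, -2); any affine frame gives the same invariant.
1. E is the centroid of triangle TQH ⇒ E = (1, -2/3)
2. W is where the line through E parallel to QT meets line YT ⇒ W = (0, 1/3)
3. F is where the line through T parallel to QY meets line WH ⇒ F = (-2/7, 3/7)
F = W + t·(H−W) with t = -2/7, so WF:FH = t:(1−t) = -2/7:9/7

WF:FH = -2/9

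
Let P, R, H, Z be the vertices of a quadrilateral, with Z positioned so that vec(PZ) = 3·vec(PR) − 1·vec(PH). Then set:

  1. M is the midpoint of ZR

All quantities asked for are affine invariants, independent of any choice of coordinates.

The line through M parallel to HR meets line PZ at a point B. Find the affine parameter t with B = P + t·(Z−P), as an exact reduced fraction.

Choose coordinates P = (0, 0), R = (1, 0), H = (0, 1), Z = (3, -1).
1. M is the midpoint of ZR ⇒ M = (2, -1/2)
through M parallel to HR: direction (1, -1); meets PZ at B = (9/4, -3/4)
B = P + t·(Z−P) with t = 3/4

t = 3/4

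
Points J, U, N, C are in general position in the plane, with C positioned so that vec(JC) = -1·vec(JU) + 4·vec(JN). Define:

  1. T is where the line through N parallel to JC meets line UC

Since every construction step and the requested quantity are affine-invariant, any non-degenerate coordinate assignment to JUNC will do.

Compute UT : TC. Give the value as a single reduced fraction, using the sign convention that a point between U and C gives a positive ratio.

Work in coordinates with J = (0, 0), U = (1, 0), N = (0, 1), C = (-1, 4).
1. T is where the line through N parallel to JC meets line UC ⇒ T = (-1/2, 3)
T = U + t·(C−U) with t = 3/4, so UT:TC = t:(1−t) = 3/4:1/4

UT:TC = 3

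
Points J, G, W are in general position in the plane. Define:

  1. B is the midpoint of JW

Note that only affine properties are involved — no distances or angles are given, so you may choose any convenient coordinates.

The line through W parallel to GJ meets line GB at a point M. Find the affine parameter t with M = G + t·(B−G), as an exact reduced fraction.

t = 2

Choose coordinates J = (0, 0), G = (1, 0), W = (0, 1).
1. B is the midpoint of JW ⇒ B = (0, 1/2)
through W parallel to GJ: direction (-1, 0); meets GB at M = (-1, 1)
M = G + t·(B−G) with t = 2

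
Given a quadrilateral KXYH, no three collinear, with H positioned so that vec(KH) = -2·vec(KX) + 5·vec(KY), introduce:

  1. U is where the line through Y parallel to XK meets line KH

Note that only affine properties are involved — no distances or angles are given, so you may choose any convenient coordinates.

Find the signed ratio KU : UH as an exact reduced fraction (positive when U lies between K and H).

Choose coordinates K = (0, 0), X = (1, 0), Y = (0, 1), H = (-2, 5).
1. U is where the line through Y parallel to XK meets line KH ⇒ U = (-2/5, 1)
U = K + t·(H−K) with t = 1/5, so KU:UH = t:(1−t) = 1/5:4/5

KU:UH = 1/4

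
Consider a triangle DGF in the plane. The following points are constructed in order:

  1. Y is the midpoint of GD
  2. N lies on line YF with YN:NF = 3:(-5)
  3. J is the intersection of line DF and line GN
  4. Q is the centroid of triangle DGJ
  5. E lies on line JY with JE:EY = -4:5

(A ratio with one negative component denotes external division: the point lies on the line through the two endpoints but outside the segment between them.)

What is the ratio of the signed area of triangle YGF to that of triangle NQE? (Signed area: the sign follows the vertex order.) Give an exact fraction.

Choose coordinates D = (0, 0), G = (1, 0), F = (0, 1).
1. Y is the midpoint of GD ⇒ Y = (1/2, 0)
2. N lies on line YF with YN:NF = 3:(-5) ⇒ N = (5/4, -3/2)
3. J is the intersection of line DF and line GN ⇒ J = (0, 6)
4. Q is the centroid of triangle DGJ ⇒ Q = (1/3, 2)
5. E lies on line JY with JE:EY = -4:5 ⇒ E = (-2, 30)
2·[YGF] = 1/2, 2·[NQE] = -35/2
[YGF]:[NQE] = 1/2:-35/2 = -1/35

[YGF]:[NQE] = -1/35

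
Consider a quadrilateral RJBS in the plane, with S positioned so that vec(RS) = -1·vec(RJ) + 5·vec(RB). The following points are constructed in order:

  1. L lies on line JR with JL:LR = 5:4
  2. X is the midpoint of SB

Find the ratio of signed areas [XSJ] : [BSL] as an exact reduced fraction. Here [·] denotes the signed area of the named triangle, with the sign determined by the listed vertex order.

[XSJ]:[BSL] = 27/14

Choose coordinates R = (0, 0), J = (1, 0), B = (0, 1), S = (-1, 5).
1. L lies on line JR with JL:LR = 5:4 ⇒ L = (4/9, 0)
2. X is the midpoint of SB ⇒ X = (-1/2, 3)
2·[XSJ] = -3/2, 2·[BSL] = -7/9
[XSJ]:[BSL] = -3/2:-7/9 = 27/14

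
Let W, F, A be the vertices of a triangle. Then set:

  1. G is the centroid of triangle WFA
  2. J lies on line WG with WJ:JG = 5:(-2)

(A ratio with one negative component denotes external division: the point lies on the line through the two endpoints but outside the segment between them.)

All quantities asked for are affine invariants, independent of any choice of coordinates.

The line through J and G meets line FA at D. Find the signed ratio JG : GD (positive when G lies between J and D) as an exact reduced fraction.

JG:GD = -4/3

Assign W = (0, 0), F = (1, 0), A = (0, 1) — the answer is frame-independent, so this choice is without loss of generality.
1. G is the centroid of triangle WFA ⇒ G = (1/3, 1/3)
2. J lies on line WG with WJ:JG = 5:(-2) ⇒ J = (5/9, 5/9)
line JG meets FA at D = (1/2, 1/2)
G = J + t·(D−J) with t = 4, so JG:GD = 4:-3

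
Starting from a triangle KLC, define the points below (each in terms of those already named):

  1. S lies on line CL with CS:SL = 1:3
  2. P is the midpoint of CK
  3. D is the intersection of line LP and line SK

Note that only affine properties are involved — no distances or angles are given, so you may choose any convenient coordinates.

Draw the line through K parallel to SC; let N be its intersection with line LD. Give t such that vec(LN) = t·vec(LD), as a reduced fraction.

t = 7/3

Set K = (0, 0), L = (1, 0), C = (0, 1); any affine frame gives the same invariant.
1. S lies on line CL with CS:SL = 1:3 ⇒ S = (1/4, 3/4)
2. P is the midpoint of CK ⇒ P = (0, 1/2)
3. D is the intersection of line LP and line SK ⇒ D = (1/7, 3/7)
through K parallel to SC: direction (-1/4, 1/4); meets LD at N = (-1, 1)
N = L + t·(D−L) with t = 7/3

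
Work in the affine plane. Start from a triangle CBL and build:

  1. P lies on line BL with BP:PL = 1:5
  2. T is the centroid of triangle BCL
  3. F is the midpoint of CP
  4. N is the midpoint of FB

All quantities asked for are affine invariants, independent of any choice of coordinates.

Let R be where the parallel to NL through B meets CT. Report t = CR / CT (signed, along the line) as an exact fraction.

t = 69/40

Work in coordinates with C = (0, 0), B = (1, 0), L = (0, 1).
1. P lies on line BL with BP:PL = 1:5 ⇒ P = (5/6, 1/6)
2. T is the centroid of triangle BCL ⇒ T = (1/3, 1/3)
3. F is the midpoint of CP ⇒ F = (5/12, 1/12)
4. N is the midpoint of FB ⇒ N = (17/24, 1/24)
through B parallel to NL: direction (-17/24, 23/24); meets CT at R = (23/40, 23/40)
R = C + t·(T−C) with t = 69/40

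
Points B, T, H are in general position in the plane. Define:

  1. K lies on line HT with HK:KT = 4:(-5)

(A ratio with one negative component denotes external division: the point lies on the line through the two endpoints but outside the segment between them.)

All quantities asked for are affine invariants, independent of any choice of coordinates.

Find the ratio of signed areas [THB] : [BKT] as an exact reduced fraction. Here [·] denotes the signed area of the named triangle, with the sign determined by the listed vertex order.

Set B = (0, 0), T = (1, 0), H = (0, 1); any affine frame gives the same invariant.
1. K lies on line HT with HK:KT = 4:(-5) ⇒ K = (-4, 5)
2·[THB] = 1, 2·[BKT] = -5
[THB]:[BKT] = 1:-5 = -1/5

[THB]:[BKT] = -1/5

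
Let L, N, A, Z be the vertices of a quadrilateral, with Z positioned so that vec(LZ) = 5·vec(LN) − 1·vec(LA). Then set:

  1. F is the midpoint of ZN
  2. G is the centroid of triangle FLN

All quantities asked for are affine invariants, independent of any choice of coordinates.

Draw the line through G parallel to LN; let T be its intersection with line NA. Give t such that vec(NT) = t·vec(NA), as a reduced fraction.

t = -1/6

Set L = (0, 0), N = (1, 0), A = (0, 1), Z = (5, -1); any affine frame gives the same invariant.
1. F is the midpoint of ZN ⇒ F = (3, -1/2)
2. G is the centroid of triangle FLN ⇒ G = (4/3, -1/6)
through G parallel to LN: direction (1, 0); meets NA at T = (7/6, -1/6)
T = N + t·(A−N) with t = -1/6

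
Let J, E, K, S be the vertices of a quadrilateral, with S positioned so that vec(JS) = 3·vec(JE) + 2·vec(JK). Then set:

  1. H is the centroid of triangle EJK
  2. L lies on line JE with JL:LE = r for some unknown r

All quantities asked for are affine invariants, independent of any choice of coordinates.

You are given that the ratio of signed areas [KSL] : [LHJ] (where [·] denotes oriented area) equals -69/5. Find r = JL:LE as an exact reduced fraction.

Choose coordinates J = (0, 0), E = (1, 0), K = (0, 1), S = (3, 2).
1. H is the centroid of triangle EJK ⇒ H = (1/3, 1/3)
2. With JL:LE = r, write λ = r/(r+1) so L = J + λ·(E−J); L is affine-linear in λ
Every point depending on L is an affine combination of L and λ-independent points, so each such coordinate is linear in λ; the λ² term in each signed area is a multiple of (E−J)×(E−J) = 0, so 2·[KSL] and 2·[LHJ] are each linear in λ. Evaluating at λ=0 and λ=1:
  2·[KSL] = −λ − 3,   2·[LHJ] = 1/3·λ
So [KSL]:[LHJ] = (−λ − 3) / (1/3·λ). Setting this equal to -69/5:
  −λ − 3 = -69/5·(1/3·λ)  ⇒  λ = 5/6
Then r = λ/(1−λ) = (5/6)/(1/6) = 5. Check: with r = 5, L = (5/6, 0) and [KSL]:[LHJ] = -69/5 as required.

r = 5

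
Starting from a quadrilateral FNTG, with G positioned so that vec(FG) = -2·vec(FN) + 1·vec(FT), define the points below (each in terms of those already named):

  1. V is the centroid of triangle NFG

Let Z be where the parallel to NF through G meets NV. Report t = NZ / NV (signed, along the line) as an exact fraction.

Set F = (0, 0), N = (1, 0), T = (0, 1), G = (-2, 1); any affine frame gives the same invariant.
1. V is the centroid of triangle NFG ⇒ V = (-1/3, 1/3)
through G parallel to NF: direction (-1, 0); meets NV at Z = (-3, 1)
Z = N + t·(V−N) with t = 3

t = 3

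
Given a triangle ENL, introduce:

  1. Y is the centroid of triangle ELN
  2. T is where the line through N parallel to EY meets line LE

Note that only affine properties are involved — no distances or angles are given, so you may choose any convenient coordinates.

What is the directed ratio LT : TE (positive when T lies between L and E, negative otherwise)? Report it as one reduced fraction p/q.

LT:TE = -2

Choose coordinates E = (0, 0), N = (1, 0), L = (0, 1).
1. Y is the centroid of triangle ELN ⇒ Y = (1/3, 1/3)
2. T is where the line through N parallel to EY meets line LE ⇒ T = (0, -1)
T = L + t·(E−L) with t = 2, so LT:TE = t:(1−t) = 2:-1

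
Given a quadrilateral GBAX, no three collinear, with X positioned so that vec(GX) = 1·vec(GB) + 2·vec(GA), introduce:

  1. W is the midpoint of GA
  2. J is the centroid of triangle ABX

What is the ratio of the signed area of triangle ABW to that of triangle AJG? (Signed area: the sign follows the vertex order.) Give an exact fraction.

Choose coordinates G = (0, 0), B = (1, 0), A = (0, 1), X = (1, 2).
1. W is the midpoint of GA ⇒ W = (0, 1/2)
2. J is the centroid of triangle ABX ⇒ J = (2/3, 1)
2·[ABW] = -1/2, 2·[AJG] = -2/3
[ABW]:[AJG] = -1/2:-2/3 = 3/4

[ABW]:[AJG] = 3/4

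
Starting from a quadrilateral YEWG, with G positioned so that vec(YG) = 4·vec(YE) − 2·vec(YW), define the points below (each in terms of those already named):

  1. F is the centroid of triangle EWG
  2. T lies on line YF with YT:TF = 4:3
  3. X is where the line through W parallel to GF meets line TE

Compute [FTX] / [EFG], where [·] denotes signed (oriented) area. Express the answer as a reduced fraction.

[FTX]:[EFG] = 75/77

Set Y = (0, 0), E = (1, 0), W = (0, 1), G = (4, -2); any affine frame gives the same invariant.
1. F is the centroid of triangle EWG ⇒ F = (5/3, -1/3)
2. T lies on line YF with YT:TF = 4:3 ⇒ T = (20/21, -4/21)
3. X is where the line through W parallel to GF meets line TE ⇒ X = (35/33, 8/33)
2·[FTX] = -25/77, 2·[EFG] = -1/3
[FTX]:[EFG] = -25/77:-1/3 = 75/77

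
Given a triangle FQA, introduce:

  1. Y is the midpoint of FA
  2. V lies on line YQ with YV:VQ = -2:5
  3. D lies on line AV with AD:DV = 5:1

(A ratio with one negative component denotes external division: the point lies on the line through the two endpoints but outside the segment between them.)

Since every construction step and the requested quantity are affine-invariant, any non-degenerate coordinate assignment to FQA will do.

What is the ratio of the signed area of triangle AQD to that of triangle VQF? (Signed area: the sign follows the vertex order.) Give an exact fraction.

[AQD]:[VQF] = 5/6

Work in coordinates with F = (0, 0), Q = (1, 0), A = (0, 1).
1. Y is the midpoint of FA ⇒ Y = (0, 1/2)
2. V lies on line YQ with YV:VQ = -2:5 ⇒ V = (-2/3, 5/6)
3. D lies on line AV with AD:DV = 5:1 ⇒ D = (-5/9, 31/36)
2·[AQD] = -25/36, 2·[VQF] = -5/6
[AQD]:[VQF] = -25/36:-5/6 = 5/6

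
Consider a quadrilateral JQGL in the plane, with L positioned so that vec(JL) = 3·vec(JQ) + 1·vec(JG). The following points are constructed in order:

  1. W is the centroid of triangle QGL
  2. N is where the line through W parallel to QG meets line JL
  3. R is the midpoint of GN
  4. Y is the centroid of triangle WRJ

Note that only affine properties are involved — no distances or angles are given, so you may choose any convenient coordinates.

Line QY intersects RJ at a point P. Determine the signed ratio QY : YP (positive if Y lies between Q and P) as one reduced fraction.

Set J = (0, 0), Q = (1, 0), G = (0, 1), L = (3, 1); any affine frame gives the same invariant.
1. W is the centroid of triangle QGL ⇒ W = (4/3, 2/3)
2. N is where the line through W parallel to QG meets line JL ⇒ N = (3/2, 1/2)
3. R is the midpoint of GN ⇒ R = (3/4, 3/4)
4. Y is the centroid of triangle WRJ ⇒ Y = (25/36, 17/36)
line QY meets RJ at P = (17/28, 17/28)
Y = Q + t·(P−Q) with t = 7/9, so QY:YP = 7/9:2/9

QY:YP = 7/2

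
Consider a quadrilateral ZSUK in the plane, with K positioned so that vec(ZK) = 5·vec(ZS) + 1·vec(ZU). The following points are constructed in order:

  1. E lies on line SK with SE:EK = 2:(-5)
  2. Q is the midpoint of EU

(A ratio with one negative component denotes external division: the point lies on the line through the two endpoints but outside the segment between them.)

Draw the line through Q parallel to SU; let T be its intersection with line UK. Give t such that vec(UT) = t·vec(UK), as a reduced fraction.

Choose coordinates Z = (0, 0), S = (1, 0), U = (0, 1), K = (5, 1).
1. E lies on line SK with SE:EK = 2:(-5) ⇒ E = (-5/3, -2/3)
2. Q is the midpoint of EU ⇒ Q = (-5/6, 1/6)
through Q parallel to SU: direction (-1, 1); meets UK at T = (-5/3, 1)
T = U + t·(K−U) with t = -1/3

t = -1/3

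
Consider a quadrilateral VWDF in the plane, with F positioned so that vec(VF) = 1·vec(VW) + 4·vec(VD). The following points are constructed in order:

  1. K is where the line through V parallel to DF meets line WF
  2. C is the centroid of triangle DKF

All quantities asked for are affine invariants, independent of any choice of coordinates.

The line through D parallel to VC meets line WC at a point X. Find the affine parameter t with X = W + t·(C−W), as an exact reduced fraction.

t = 5/4

Set V = (0, 0), W = (1, 0), D = (0, 1), F = (1, 4); any affine frame gives the same invariant.
1. K is where the line through V parallel to DF meets line WF ⇒ K = (1, 3)
2. C is the centroid of triangle DKF ⇒ C = (2/3, 8/3)
through D parallel to VC: direction (2/3, 8/3); meets WC at X = (7/12, 10/3)
X = W + t·(C−W) with t = 5/4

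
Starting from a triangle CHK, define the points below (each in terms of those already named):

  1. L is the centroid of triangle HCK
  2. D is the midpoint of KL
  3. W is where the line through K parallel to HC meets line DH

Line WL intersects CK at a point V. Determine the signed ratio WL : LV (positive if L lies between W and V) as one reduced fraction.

WL:LV = -7/4

Work in coordinates with C = (0, 0), H = (1, 0), K = (0, 1).
1. L is the centroid of triangle HCK ⇒ L = (1/3, 1/3)
2. D is the midpoint of KL ⇒ D = (1/6, 2/3)
3. W is where the line through K parallel to HC meets line DH ⇒ W = (-1/4, 1)
line WL meets CK at V = (0, 5/7)
L = W + t·(V−W) with t = 7/3, so WL:LV = 7/3:-4/3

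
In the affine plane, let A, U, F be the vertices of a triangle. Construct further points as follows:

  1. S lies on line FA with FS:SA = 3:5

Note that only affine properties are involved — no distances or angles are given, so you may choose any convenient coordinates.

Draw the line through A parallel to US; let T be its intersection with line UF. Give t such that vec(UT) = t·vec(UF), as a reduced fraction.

Choose coordinates A = (0, 0), U = (1, 0), F = (0, 1).
1. S lies on line FA with FS:SA = 3:5 ⇒ S = (0, 5/8)
through A parallel to US: direction (-1, 5/8); meets UF at T = (8/3, -5/3)
T = U + t·(F−U) with t = -5/3

t = -5/3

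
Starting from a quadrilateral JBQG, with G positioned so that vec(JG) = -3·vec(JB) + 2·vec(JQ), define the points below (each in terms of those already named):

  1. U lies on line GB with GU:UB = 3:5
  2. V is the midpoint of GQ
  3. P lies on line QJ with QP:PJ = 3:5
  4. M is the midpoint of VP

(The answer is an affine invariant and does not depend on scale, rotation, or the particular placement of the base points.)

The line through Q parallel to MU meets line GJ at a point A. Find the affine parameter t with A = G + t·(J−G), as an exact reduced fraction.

Set J = (0, 0), B = (1, 0), Q = (0, 1), G = (-3, 2); any affine frame gives the same invariant.
1. U lies on line GB with GU:UB = 3:5 ⇒ U = (-3/2, 5/4)
2. V is the midpoint of GQ ⇒ V = (-3/2, 3/2)
3. P lies on line QJ with QP:PJ = 3:5 ⇒ P = (0, 5/8)
4. M is the midpoint of VP ⇒ M = (-3/4, 17/16)
through Q parallel to MU: direction (-3/4, 3/16); meets GJ at A = (-12/5, 8/5)
A = G + t·(J−G) with t = 1/5

t = 1/5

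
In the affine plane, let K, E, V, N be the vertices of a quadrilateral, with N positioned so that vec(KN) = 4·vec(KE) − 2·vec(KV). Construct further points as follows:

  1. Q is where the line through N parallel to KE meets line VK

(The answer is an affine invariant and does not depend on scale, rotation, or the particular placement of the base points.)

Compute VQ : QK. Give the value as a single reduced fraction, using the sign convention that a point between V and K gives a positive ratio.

VQ:QK = -3/2

Assign K = (0, 0), E = (1, 0), V = (0, 1), N = (4, -2) — the answer is frame-independent, so this choice is without loss of generality.
1. Q is where the line through N parallel to KE meets line VK ⇒ Q = (0, -2)
Q = V + t·(K−V) with t = 3, so VQ:QK = t:(1−t) = 3:-2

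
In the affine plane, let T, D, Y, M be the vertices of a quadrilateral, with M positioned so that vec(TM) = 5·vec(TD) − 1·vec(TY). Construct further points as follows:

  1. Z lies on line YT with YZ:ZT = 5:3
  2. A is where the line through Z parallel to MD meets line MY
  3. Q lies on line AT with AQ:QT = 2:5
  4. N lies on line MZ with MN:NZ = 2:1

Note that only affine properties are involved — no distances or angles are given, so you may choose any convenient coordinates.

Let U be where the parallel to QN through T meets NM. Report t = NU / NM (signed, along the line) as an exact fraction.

t = -5

Assign T = (0, 0), D = (1, 0), Y = (0, 1), M = (5, -1) — the answer is frame-independent, so this choice is without loss of generality.
1. Z lies on line YT with YZ:ZT = 5:3 ⇒ Z = (0, 3/8)
2. A is where the line through Z parallel to MD meets line MY ⇒ A = (25/6, -2/3)
3. Q lies on line AT with AQ:QT = 2:5 ⇒ Q = (125/42, -10/21)
4. N lies on line MZ with MN:NZ = 2:1 ⇒ N = (5/3, -1/12)
through T parallel to QN: direction (-55/42, 11/28); meets NM at U = (-15, 9/2)
U = N + t·(M−N) with t = -5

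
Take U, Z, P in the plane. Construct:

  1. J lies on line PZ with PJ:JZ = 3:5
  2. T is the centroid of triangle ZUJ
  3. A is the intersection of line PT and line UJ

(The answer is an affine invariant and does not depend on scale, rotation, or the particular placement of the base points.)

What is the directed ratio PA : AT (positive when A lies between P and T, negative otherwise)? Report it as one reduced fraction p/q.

PA:AT = 9/5

Set U = (0, 0), Z = (1, 0), P = (0, 1); any affine frame gives the same invariant.
1. J lies on line PZ with PJ:JZ = 3:5 ⇒ J = (3/8, 5/8)
2. T is the centroid of triangle ZUJ ⇒ T = (11/24, 5/24)
3. A is the intersection of line PT and line UJ ⇒ A = (33/112, 55/112)
A = P + t·(T−P) with t = 9/14, so PA:AT = t:(1−t) = 9/14:5/14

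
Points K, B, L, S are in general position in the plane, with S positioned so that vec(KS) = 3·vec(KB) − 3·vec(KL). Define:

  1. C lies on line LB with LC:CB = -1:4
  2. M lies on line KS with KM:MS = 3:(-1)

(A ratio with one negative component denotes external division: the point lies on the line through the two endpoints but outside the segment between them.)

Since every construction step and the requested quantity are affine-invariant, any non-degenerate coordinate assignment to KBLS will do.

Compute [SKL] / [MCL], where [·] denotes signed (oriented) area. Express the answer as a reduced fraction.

[SKL]:[MCL] = 9

Work in coordinates with K = (0, 0), B = (1, 0), L = (0, 1), S = (3, -3).
1. C lies on line LB with LC:CB = -1:4 ⇒ C = (-1/3, 4/3)
2. M lies on line KS with KM:MS = 3:(-1) ⇒ M = (9/2, -9/2)
2·[SKL] = -3, 2·[MCL] = -1/3
[SKL]:[MCL] = -3:-1/3 = 9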